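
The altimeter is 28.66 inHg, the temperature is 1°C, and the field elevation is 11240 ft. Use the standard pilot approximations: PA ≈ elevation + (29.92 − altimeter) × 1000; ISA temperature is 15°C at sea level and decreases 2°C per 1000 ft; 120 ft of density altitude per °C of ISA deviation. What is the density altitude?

13820 ft

Pressure altitude = 11240 + (29.92 − 28.66) × 1000 = 11240 + (+1260) = 12500 ft.
ISA temperature at 12500 ft = 15 − 2 × (12500/1000) = -10°C.
ISA deviation = 1 − (-10) = +11°C.
Density altitude = 12500 + 120 × (11) = 13820 ft.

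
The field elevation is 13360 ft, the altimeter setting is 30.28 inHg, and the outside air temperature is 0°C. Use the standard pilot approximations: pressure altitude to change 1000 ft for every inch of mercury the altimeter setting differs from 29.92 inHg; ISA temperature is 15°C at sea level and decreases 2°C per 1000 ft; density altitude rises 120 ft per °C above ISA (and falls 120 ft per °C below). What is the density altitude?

Pressure altitude = 13360 + (29.92 − 30.28) × 1000 = 13360 + (-360) = 13000 ft.
ISA temperature at 13000 ft = 15 − 2 × (13000/1000) = -11°C.
ISA deviation = 0 − (-11) = +11°C.
Density altitude = 13000 + 120 × (11) = 14320 ft.

14320 ft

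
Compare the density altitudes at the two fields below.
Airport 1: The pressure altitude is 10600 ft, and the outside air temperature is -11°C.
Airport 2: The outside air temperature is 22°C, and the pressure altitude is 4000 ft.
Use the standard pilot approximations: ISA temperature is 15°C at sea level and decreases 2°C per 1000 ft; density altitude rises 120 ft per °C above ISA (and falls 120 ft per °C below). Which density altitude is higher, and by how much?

Airport 1 by 4224 ft

Airport 1: ISA temp = -6.2°C, deviation -4.8°C, DA = 10600 + 120 × (-4.8) = 10024 ft.
Airport 2: ISA temp = 7°C, deviation +15°C, DA = 4000 + 120 × 15 = 5800 ft.
Airport 1 is higher by 10024 − 5800 = 4224 ft.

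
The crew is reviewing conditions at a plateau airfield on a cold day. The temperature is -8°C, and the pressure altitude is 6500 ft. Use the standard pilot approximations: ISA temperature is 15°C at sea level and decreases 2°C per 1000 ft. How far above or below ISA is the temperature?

ISA temperature at 6500 ft = 15 − 2 × (6500/1000) = 2°C.
Deviation = OAT − ISA = -8 − 2 = -10°C.

ISA-10°C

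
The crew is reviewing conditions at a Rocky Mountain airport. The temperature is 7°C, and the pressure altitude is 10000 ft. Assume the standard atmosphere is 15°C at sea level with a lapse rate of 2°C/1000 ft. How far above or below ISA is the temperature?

ISA temperature at 10000 ft = 15 − 2 × (10000/1000) = -5°C.
Deviation = OAT − ISA = 7 − (-5) = +12°C.

ISA+12°C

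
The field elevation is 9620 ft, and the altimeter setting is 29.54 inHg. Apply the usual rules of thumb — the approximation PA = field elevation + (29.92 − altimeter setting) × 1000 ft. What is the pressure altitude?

Pressure correction = (29.92 − 29.54) × 1000 = +380 ft.
Pressure altitude = 9620 + (+380) = 10000 ft.

10000 ft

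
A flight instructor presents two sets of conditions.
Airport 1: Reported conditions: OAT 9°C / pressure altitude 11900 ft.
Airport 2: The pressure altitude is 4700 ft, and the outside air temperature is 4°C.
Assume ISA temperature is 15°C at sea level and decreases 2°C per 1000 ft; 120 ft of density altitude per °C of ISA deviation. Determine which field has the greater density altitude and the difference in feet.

Airport 1: ISA temp = -8.8°C, deviation +17.8°C, DA = 11900 + 120 × 17.8 = 14036 ft.
Airport 2: ISA temp = 5.6°C, deviation -1.6°C, DA = 4700 + 120 × (-1.6) = 4508 ft.
Airport 1 is higher by 14036 − 4508 = 9528 ft.

Airport 1 by 9528 ft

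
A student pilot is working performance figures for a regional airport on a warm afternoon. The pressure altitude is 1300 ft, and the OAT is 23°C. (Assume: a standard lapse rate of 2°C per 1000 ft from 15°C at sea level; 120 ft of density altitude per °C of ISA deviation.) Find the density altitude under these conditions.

2572 ft

ISA temperature at 1300 ft = 15 − 2 × (1300/1000) = 12.4°C.
ISA deviation = 23 − 12.4 = +10.6°C.
Density altitude = 1300 + 120 × (10.6) = 1300 + (+1272) = 2572 ft.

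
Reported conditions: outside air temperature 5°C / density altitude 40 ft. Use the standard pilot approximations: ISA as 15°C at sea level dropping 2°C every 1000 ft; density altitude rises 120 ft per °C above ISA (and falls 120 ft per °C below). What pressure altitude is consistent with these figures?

DA = PA + 120 × (OAT − (15 − 2·PA/1000)) = PA + 120·OAT − 1800 + 0.24·PA = 1.24·PA + 120·OAT − 1800.
So 1.24·PA = 40 − 120 × 5 + 1800 = 1240.
PA = 1240 / 1.24 = 1000 ft.

1000 ft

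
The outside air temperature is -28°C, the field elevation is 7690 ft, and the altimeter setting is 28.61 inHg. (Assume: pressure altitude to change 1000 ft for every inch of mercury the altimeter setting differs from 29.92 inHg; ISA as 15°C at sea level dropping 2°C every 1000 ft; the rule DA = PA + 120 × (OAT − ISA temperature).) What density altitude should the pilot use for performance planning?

6000 ft

Pressure altitude = 7690 + (29.92 − 28.61) × 1000 = 7690 + (+1310) = 9000 ft.
ISA temperature at 9000 ft = 15 − 2 × (9000/1000) = -3°C.
ISA deviation = -28 − (-3) = -25°C.
Density altitude = 9000 + 120 × (-25) = 6000 ft.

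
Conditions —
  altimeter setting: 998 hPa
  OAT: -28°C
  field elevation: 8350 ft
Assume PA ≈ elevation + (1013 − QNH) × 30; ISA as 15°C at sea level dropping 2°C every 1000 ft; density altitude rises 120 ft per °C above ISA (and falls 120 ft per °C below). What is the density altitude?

Pressure altitude = 8350 + (1013 − 998) × 30 = 8350 + (+450) = 8800 ft.
ISA temperature at 8800 ft = 15 − 2 × (8800/1000) = -2.6°C.
ISA deviation = -28 − (-2.6) = -25.4°C.
Density altitude = 8800 + 120 × (-25.4) = 5752 ft.

5752 ft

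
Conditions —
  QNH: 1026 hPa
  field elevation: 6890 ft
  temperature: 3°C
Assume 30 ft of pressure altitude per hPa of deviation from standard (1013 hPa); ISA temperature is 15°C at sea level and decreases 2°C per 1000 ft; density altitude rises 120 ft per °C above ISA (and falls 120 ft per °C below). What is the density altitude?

6620 ft

Pressure altitude = 6890 + (1013 − 1026) × 30 = 6890 + (-390) = 6500 ft.
ISA temperature at 6500 ft = 15 − 2 × (6500/1000) = 2°C.
ISA deviation = 3 − 2 = +1°C.
Density altitude = 6500 + 120 × (1) = 6620 ft.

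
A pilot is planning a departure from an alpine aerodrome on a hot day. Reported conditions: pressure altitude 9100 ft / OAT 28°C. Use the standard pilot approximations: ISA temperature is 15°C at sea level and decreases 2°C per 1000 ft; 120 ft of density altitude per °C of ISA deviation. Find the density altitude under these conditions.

12844 ft

ISA temperature at 9100 ft = 15 − 2 × (9100/1000) = -3.2°C.
ISA deviation = 28 − (-3.2) = +31.2°C.
Density altitude = 9100 + 120 × (31.2) = 9100 + (+3744) = 12844 ft.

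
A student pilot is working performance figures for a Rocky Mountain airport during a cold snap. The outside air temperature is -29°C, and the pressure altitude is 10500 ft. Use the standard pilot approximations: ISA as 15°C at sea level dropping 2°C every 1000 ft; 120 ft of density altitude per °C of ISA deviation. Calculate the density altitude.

ISA temperature at 10500 ft = 15 − 2 × (10500/1000) = -6°C.
ISA deviation = -29 − (-6) = -23°C.
Density altitude = 10500 + 120 × (-23) = 10500 + (-2760) = 7740 ft.

7740 ft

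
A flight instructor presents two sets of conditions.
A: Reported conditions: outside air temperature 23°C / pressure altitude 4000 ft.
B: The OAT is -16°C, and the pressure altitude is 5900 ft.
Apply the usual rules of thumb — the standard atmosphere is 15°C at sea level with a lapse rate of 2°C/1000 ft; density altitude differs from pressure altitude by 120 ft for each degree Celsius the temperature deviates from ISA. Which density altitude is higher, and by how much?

A by 2324 ft

A: ISA temp = 7°C, deviation +16°C, DA = 4000 + 120 × 16 = 5920 ft.
B: ISA temp = 3.2°C, deviation -19.2°C, DA = 5900 + 120 × (-19.2) = 3596 ft.
A is higher by 5920 − 3596 = 2324 ft.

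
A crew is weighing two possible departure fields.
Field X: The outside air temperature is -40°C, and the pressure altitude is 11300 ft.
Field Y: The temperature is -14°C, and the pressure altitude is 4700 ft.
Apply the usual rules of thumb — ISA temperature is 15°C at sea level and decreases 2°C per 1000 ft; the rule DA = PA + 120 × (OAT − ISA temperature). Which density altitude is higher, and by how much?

Field X by 5064 ft

Field X: ISA temp = -7.6°C, deviation -32.4°C, DA = 11300 + 120 × (-32.4) = 7412 ft.
Field Y: ISA temp = 5.6°C, deviation -19.6°C, DA = 4700 + 120 × (-19.6) = 2348 ft.
Field X is higher by 7412 − 2348 = 5064 ft.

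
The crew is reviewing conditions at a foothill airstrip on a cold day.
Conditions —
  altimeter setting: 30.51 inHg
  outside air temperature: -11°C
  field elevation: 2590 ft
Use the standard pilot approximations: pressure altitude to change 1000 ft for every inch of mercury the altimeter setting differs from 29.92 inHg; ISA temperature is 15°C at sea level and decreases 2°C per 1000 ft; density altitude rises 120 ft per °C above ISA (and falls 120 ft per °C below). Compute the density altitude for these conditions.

Pressure altitude = 2590 + (29.92 − 30.51) × 1000 = 2590 + (-590) = 2000 ft.
ISA temperature at 2000 ft = 15 − 2 × (2000/1000) = 11°C.
ISA deviation = -11 − 11 = -22°C.
Density altitude = 2000 + 120 × (-22) = -640 ft.

-640 ft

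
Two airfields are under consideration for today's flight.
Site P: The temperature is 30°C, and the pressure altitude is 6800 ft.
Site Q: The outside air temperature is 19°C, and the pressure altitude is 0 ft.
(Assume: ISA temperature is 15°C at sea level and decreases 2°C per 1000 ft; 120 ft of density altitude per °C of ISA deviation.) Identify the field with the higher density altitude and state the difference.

Site P by 9752 ft

Site P: ISA temp = 1.4°C, deviation +28.6°C, DA = 6800 + 120 × 28.6 = 10232 ft.
Site Q: ISA temp = 15°C, deviation +4°C, DA = 0 + 120 × 4 = 480 ft.
Site P is higher by 10232 − 480 = 9752 ft.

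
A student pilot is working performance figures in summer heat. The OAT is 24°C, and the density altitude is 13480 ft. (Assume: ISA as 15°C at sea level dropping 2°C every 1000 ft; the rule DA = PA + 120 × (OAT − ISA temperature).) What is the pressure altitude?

DA = PA + 120 × (OAT − (15 − 2·PA/1000)) = PA + 120·OAT − 1800 + 0.24·PA = 1.24·PA + 120·OAT − 1800.
So 1.24·PA = 13480 − 120 × 24 + 1800 = 12400.
PA = 12400 / 1.24 = 10000 ft.

10000 ft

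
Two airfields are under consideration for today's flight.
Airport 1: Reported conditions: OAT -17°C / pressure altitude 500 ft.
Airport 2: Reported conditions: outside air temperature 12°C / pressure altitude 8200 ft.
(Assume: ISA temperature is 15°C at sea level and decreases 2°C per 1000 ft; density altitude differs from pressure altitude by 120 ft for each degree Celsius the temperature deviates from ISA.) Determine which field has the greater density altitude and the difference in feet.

Airport 2 by 13028 ft

Airport 1: ISA temp = 14°C, deviation -31°C, DA = 500 + 120 × (-31) = -3220 ft.
Airport 2: ISA temp = -1.4°C, deviation +13.4°C, DA = 8200 + 120 × 13.4 = 9808 ft.
Airport 2 is higher by 9808 − (-3220) = 13028 ft.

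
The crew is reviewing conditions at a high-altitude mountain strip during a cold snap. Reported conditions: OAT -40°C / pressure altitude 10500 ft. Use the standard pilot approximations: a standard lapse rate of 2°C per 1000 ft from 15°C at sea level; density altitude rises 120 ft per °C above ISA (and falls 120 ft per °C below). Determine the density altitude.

ISA temperature at 10500 ft = 15 − 2 × (10500/1000) = -6°C.
ISA deviation = -40 − (-6) = -34°C.
Density altitude = 10500 + 120 × (-34) = 10500 + (-4080) = 6420 ft.

6420 ft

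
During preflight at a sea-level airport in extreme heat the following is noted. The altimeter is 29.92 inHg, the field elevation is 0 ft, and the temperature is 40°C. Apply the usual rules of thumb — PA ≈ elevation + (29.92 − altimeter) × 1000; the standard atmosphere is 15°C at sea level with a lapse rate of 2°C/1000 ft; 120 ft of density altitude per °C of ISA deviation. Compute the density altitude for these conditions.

3000 ft

Pressure altitude = 0 + (29.92 − 29.92) × 1000 = 0 + (0) = 0 ft.
ISA temperature at 0 ft = 15 − 2 × (0/1000) = 15°C.
ISA deviation = 40 − 15 = +25°C.
Density altitude = 0 + 120 × (25) = 3000 ft.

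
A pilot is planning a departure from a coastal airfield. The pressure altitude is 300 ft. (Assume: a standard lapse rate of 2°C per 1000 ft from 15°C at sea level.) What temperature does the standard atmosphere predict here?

14.4°C

ISA temperature = 15 − 2 × (300/1000) = 15 − 0.6 = 14.4°C.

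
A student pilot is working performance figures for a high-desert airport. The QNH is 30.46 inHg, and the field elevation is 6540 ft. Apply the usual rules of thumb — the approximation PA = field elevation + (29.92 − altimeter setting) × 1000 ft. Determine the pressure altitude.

6000 ft

Pressure correction = (29.92 − 30.46) × 1000 = -540 ft.
Pressure altitude = 6540 + (-540) = 6000 ft.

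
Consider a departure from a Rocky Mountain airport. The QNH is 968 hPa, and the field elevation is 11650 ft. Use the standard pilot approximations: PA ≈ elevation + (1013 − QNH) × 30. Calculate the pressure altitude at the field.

Pressure correction = (1013 − 968) × 30 = +1350 ft.
Pressure altitude = 11650 + (+1350) = 13000 ft.

13000 ft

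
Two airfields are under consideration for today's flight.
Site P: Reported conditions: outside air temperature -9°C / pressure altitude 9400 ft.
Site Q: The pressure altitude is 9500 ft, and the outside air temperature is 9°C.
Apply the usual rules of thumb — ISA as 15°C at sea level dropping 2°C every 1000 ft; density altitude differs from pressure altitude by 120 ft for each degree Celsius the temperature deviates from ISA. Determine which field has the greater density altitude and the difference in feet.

Site Q by 2284 ft

Site P: ISA temp = -3.8°C, deviation -5.2°C, DA = 9400 + 120 × (-5.2) = 8776 ft.
Site Q: ISA temp = -4°C, deviation +13°C, DA = 9500 + 120 × 13 = 11060 ft.
Site Q is higher by 11060 − 8776 = 2284 ft.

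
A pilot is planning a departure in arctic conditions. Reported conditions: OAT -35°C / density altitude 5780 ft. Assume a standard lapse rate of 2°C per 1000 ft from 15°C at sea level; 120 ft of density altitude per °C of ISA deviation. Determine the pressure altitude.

9500 ft

DA = PA + 120 × (OAT − (15 − 2·PA/1000)) = PA + 120·OAT − 1800 + 0.24·PA = 1.24·PA + 120·OAT − 1800.
So 1.24·PA = 5780 − 120 × (-35) + 1800 = 11780.
PA = 11780 / 1.24 = 9500 ft.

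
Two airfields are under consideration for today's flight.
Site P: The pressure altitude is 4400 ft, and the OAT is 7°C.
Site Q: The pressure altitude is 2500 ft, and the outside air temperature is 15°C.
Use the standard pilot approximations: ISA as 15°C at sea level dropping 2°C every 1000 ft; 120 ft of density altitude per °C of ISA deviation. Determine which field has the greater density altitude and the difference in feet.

Site P: ISA temp = 6.2°C, deviation +0.8°C, DA = 4400 + 120 × 0.8 = 4496 ft.
Site Q: ISA temp = 10°C, deviation +5°C, DA = 2500 + 120 × 5 = 3100 ft.
Site P is higher by 4496 − 3100 = 1396 ft.

Site P by 1396 ft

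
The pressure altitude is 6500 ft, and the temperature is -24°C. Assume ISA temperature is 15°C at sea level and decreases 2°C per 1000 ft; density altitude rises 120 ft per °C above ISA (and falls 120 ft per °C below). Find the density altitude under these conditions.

3380 ft

ISA temperature at 6500 ft = 15 − 2 × (6500/1000) = 2°C.
ISA deviation = -24 − 2 = -26°C.
Density altitude = 6500 + 120 × (-26) = 6500 + (-3120) = 3380 ft.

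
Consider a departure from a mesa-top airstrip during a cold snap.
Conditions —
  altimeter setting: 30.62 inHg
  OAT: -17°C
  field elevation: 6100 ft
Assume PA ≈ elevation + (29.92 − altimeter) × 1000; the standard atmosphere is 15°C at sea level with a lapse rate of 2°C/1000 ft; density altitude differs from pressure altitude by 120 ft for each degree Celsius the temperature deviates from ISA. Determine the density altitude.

2856 ft

Pressure altitude = 6100 + (29.92 − 30.62) × 1000 = 6100 + (-700) = 5400 ft.
ISA temperature at 5400 ft = 15 − 2 × (5400/1000) = 4.2°C.
ISA deviation = -17 − 4.2 = -21.2°C.
Density altitude = 5400 + 120 × (-21.2) = 2856 ft.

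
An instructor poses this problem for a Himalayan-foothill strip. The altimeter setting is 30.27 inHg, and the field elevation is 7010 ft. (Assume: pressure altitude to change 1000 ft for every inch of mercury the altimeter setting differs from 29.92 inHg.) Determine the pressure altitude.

Pressure correction = (29.92 − 30.27) × 1000 = -350 ft.
Pressure altitude = 7010 + (-350) = 6660 ft.

6660 ft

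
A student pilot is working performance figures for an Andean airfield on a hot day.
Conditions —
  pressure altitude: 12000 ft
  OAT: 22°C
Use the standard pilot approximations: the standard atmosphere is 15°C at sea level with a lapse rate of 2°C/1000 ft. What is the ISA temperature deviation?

ISA+31°C

ISA temperature at 12000 ft = 15 − 2 × (12000/1000) = -9°C.
Deviation = OAT − ISA = 22 − (-9) = +31°C.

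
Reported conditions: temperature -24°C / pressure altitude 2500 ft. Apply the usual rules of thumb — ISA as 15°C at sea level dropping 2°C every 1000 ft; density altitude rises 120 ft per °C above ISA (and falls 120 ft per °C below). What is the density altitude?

ISA temperature at 2500 ft = 15 − 2 × (2500/1000) = 10°C.
ISA deviation = -24 − 10 = -34°C.
Density altitude = 2500 + 120 × (-34) = 2500 + (-4080) = -1580 ft.

-1580 ft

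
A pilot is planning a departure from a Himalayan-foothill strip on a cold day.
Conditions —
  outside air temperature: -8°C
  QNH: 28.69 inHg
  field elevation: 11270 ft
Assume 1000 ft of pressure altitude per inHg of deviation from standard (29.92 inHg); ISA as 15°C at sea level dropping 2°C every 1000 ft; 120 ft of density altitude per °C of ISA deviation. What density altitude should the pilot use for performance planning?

12740 ft

Pressure altitude = 11270 + (29.92 − 28.69) × 1000 = 11270 + (+1230) = 12500 ft.
ISA temperature at 12500 ft = 15 − 2 × (12500/1000) = -10°C.
ISA deviation = -8 − (-10) = +2°C.
Density altitude = 12500 + 120 × (2) = 12740 ft.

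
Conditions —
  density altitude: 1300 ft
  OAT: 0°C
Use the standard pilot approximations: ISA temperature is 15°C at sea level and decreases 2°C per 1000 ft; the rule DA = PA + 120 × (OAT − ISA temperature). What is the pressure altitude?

DA = PA + 120 × (OAT − (15 − 2·PA/1000)) = PA + 120·OAT − 1800 + 0.24·PA = 1.24·PA + 120·OAT − 1800.
So 1.24·PA = 1300 − 120 × 0 + 1800 = 3100.
PA = 3100 / 1.24 = 2500 ft.

2500 ft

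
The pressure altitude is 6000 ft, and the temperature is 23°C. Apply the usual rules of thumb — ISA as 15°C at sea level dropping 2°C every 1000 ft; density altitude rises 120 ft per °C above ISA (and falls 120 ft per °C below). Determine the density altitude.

8400 ft

ISA temperature at 6000 ft = 15 − 2 × (6000/1000) = 3°C.
ISA deviation = 23 − 3 = +20°C.
Density altitude = 6000 + 120 × (20) = 6000 + (+2400) = 8400 ft.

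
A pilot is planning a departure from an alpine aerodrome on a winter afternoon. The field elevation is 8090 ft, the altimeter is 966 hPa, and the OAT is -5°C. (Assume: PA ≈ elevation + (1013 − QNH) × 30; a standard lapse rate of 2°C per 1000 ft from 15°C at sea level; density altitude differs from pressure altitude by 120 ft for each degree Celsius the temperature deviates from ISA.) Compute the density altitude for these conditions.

Pressure altitude = 8090 + (1013 − 966) × 30 = 8090 + (+1410) = 9500 ft.
ISA temperature at 9500 ft = 15 − 2 × (9500/1000) = -4°C.
ISA deviation = -5 − (-4) = -1°C.
Density altitude = 9500 + 120 × (-1) = 9380 ft.

9380 ft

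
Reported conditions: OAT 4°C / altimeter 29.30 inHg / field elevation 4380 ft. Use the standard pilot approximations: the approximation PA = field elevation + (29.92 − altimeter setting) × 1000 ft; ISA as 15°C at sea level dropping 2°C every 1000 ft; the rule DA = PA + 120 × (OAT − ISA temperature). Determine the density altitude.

Pressure altitude = 4380 + (29.92 − 29.30) × 1000 = 4380 + (+620) = 5000 ft.
ISA temperature at 5000 ft = 15 − 2 × (5000/1000) = 5°C.
ISA deviation = 4 − 5 = -1°C.
Density altitude = 5000 + 120 × (-1) = 4880 ft.

4880 ft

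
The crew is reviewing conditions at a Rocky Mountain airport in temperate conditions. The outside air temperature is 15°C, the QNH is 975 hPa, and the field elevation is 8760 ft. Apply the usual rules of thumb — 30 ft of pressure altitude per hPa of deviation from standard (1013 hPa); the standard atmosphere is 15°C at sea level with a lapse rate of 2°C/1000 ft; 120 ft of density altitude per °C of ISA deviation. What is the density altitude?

12276 ft

Pressure altitude = 8760 + (1013 − 975) × 30 = 8760 + (+1140) = 9900 ft.
ISA temperature at 9900 ft = 15 − 2 × (9900/1000) = -4.8°C.
ISA deviation = 15 − (-4.8) = +19.8°C.
Density altitude = 9900 + 120 × (19.8) = 12276 ft.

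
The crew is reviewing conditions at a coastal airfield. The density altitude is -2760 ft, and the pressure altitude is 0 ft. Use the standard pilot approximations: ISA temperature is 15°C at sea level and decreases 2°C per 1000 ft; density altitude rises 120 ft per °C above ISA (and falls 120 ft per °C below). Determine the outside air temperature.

Density altitude − pressure altitude = -2760 − 0 = -2760 ft.
At 120 ft/°C that is an ISA deviation of -2760/120 = -23°C.
ISA temperature at 0 ft = 15 − 2 × (0/1000) = 15°C.
OAT = ISA + deviation = 15 + (-23) = -8°C.

-8°C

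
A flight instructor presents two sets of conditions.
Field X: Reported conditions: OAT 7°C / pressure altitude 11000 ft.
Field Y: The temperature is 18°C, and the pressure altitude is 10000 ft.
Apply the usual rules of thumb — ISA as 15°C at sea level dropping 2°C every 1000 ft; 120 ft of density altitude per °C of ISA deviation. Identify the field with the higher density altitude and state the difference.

Field X: ISA temp = -7°C, deviation +14°C, DA = 11000 + 120 × 14 = 12680 ft.
Field Y: ISA temp = -5°C, deviation +23°C, DA = 10000 + 120 × 23 = 12760 ft.
Field Y is higher by 12760 − 12680 = 80 ft.

Field Y by 80 ft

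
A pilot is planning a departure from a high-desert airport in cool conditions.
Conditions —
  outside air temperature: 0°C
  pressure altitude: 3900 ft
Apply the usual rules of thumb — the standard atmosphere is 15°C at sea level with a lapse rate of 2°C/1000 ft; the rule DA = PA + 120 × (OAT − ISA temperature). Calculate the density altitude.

ISA temperature at 3900 ft = 15 − 2 × (3900/1000) = 7.2°C.
ISA deviation = 0 − 7.2 = -7.2°C.
Density altitude = 3900 + 120 × (-7.2) = 3900 + (-864) = 3036 ft.

3036 ft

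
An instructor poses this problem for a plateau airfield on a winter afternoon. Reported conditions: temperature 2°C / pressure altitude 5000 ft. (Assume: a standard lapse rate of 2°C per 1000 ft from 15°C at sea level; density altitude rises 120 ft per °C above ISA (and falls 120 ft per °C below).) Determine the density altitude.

ISA temperature at 5000 ft = 15 − 2 × (5000/1000) = 5°C.
ISA deviation = 2 − 5 = -3°C.
Density altitude = 5000 + 120 × (-3) = 5000 + (-360) = 4640 ft.

4640 ft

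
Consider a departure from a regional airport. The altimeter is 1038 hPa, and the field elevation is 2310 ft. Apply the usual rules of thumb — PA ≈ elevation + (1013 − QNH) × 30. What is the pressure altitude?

1560 ft

Pressure correction = (1013 − 1038) × 30 = -750 ft.
Pressure altitude = 2310 + (-750) = 1560 ft.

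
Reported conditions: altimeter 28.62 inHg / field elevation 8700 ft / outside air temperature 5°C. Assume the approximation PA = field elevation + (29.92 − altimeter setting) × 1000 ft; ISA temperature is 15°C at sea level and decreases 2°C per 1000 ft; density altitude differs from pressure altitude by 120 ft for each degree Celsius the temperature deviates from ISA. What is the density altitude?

11200 ft

Pressure altitude = 8700 + (29.92 − 28.62) × 1000 = 8700 + (+1300) = 10000 ft.
ISA temperature at 10000 ft = 15 − 2 × (10000/1000) = -5°C.
ISA deviation = 5 − (-5) = +10°C.
Density altitude = 10000 + 120 × (10) = 11200 ft.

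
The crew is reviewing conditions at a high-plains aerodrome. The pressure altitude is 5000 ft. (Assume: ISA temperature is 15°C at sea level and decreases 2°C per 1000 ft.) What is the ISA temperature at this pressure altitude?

ISA temperature = 15 − 2 × (5000/1000) = 15 − 10 = 5°C.

5°C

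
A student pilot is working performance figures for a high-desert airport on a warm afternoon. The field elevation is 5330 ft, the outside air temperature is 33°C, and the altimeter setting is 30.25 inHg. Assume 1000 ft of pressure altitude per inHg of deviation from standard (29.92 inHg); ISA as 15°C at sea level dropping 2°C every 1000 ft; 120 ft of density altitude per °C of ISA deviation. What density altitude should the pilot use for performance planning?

8360 ft

Pressure altitude = 5330 + (29.92 − 30.25) × 1000 = 5330 + (-330) = 5000 ft.
ISA temperature at 5000 ft = 15 − 2 × (5000/1000) = 5°C.
ISA deviation = 33 − 5 = +28°C.
Density altitude = 5000 + 120 × (28) = 8360 ft.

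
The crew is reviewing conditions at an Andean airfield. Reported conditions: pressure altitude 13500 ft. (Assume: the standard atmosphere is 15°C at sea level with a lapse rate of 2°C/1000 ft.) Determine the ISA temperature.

ISA temperature = 15 − 2 × (13500/1000) = 15 − 27 = -12°C.

-12°C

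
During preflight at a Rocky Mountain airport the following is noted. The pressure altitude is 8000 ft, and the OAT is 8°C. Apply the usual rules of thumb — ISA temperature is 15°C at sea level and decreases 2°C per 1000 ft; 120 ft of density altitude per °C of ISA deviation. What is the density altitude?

9080 ft

ISA temperature at 8000 ft = 15 − 2 × (8000/1000) = -1°C.
ISA deviation = 8 − (-1) = +9°C.
Density altitude = 8000 + 120 × (9) = 8000 + (+1080) = 9080 ft.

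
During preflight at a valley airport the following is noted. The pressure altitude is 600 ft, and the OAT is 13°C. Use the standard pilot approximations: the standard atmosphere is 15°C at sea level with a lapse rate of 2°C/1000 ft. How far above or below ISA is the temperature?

ISA temperature at 600 ft = 15 − 2 × (600/1000) = 13.8°C.
Deviation = OAT − ISA = 13 − 13.8 = -0.8°C.

ISA-0.8°C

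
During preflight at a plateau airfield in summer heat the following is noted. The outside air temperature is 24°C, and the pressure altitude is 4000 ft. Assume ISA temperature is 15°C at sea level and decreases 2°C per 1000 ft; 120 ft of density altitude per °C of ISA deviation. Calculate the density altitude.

6040 ft

ISA temperature at 4000 ft = 15 − 2 × (4000/1000) = 7°C.
ISA deviation = 24 − 7 = +17°C.
Density altitude = 4000 + 120 × (17) = 4000 + (+2040) = 6040 ft.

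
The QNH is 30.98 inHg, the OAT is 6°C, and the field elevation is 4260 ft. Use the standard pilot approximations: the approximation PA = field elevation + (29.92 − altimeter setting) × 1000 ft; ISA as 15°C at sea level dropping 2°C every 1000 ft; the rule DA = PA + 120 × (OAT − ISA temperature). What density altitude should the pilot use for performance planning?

Pressure altitude = 4260 + (29.92 − 30.98) × 1000 = 4260 + (-1060) = 3200 ft.
ISA temperature at 3200 ft = 15 − 2 × (3200/1000) = 8.6°C.
ISA deviation = 6 − 8.6 = -2.6°C.
Density altitude = 3200 + 120 × (-2.6) = 2888 ft.

2888 ft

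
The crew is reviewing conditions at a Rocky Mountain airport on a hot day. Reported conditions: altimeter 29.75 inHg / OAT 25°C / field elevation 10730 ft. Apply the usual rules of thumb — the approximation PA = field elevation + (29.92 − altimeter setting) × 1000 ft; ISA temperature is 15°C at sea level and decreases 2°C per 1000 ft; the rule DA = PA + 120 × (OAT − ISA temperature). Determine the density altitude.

Pressure altitude = 10730 + (29.92 − 29.75) × 1000 = 10730 + (+170) = 10900 ft.
ISA temperature at 10900 ft = 15 − 2 × (10900/1000) = -6.8°C.
ISA deviation = 25 − (-6.8) = +31.8°C.
Density altitude = 10900 + 120 × (31.8) = 14716 ft.

14716 ft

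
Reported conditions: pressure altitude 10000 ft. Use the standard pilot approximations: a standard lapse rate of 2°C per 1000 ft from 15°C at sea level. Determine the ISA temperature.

-5°C

ISA temperature = 15 − 2 × (10000/1000) = 15 − 20 = -5°C.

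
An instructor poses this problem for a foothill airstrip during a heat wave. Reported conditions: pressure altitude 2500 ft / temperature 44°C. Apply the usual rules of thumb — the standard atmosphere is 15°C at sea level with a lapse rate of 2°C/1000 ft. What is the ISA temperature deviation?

ISA temperature at 2500 ft = 15 − 2 × (2500/1000) = 10°C.
Deviation = OAT − ISA = 44 − 10 = +34°C.

ISA+34°C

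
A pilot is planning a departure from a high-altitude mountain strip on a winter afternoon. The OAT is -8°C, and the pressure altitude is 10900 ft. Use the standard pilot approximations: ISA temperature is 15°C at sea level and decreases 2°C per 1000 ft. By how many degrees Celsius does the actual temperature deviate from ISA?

ISA temperature at 10900 ft = 15 − 2 × (10900/1000) = -6.8°C.
Deviation = OAT − ISA = -8 − (-6.8) = -1.2°C.

ISA-1.2°C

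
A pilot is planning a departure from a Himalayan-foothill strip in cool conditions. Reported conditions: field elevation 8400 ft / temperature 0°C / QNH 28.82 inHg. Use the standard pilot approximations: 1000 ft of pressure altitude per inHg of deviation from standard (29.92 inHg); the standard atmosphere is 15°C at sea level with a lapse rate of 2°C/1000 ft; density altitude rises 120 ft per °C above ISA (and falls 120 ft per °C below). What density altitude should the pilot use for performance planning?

Pressure altitude = 8400 + (29.92 − 28.82) × 1000 = 8400 + (+1100) = 9500 ft.
ISA temperature at 9500 ft = 15 − 2 × (9500/1000) = -4°C.
ISA deviation = 0 − (-4) = +4°C.
Density altitude = 9500 + 120 × (4) = 9980 ft.

9980 ft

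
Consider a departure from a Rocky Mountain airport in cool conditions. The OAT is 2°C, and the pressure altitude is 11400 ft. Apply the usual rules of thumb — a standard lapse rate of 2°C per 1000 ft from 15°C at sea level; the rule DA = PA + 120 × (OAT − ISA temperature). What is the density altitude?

12576 ft

ISA temperature at 11400 ft = 15 − 2 × (11400/1000) = -7.8°C.
ISA deviation = 2 − (-7.8) = +9.8°C.
Density altitude = 11400 + 120 × (9.8) = 11400 + (+1176) = 12576 ft.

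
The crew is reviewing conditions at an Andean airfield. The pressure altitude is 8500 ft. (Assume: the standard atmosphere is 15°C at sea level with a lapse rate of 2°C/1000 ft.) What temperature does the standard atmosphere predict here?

-2°C

ISA temperature = 15 − 2 × (8500/1000) = 15 − 17 = -2°C.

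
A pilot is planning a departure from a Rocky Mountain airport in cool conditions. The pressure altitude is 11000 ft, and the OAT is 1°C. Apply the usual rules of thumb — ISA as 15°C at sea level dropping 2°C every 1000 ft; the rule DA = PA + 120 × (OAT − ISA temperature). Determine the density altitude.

ISA temperature at 11000 ft = 15 − 2 × (11000/1000) = -7°C.
ISA deviation = 1 − (-7) = +8°C.
Density altitude = 11000 + 120 × (8) = 11000 + (+960) = 11960 ft.

11960 ft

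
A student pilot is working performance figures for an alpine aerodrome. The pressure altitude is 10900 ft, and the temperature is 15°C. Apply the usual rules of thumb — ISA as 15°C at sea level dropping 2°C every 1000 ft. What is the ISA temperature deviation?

ISA+21.8°C

ISA temperature at 10900 ft = 15 − 2 × (10900/1000) = -6.8°C.
Deviation = OAT − ISA = 15 − (-6.8) = +21.8°C.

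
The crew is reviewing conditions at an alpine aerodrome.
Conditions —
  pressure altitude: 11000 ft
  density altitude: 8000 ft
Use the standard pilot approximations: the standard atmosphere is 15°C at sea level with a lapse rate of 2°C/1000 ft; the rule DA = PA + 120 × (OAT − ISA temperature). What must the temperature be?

-32°C

Density altitude − pressure altitude = 8000 − 11000 = -3000 ft.
At 120 ft/°C that is an ISA deviation of -3000/120 = -25°C.
ISA temperature at 11000 ft = 15 − 2 × (11000/1000) = -7°C.
OAT = ISA + deviation = -7 + (-25) = -32°C.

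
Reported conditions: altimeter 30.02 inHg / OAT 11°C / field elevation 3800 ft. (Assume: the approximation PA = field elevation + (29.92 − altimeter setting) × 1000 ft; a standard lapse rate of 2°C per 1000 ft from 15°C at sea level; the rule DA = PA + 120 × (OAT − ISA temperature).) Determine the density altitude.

4108 ft

Pressure altitude = 3800 + (29.92 − 30.02) × 1000 = 3800 + (-100) = 3700 ft.
ISA temperature at 3700 ft = 15 − 2 × (3700/1000) = 7.6°C.
ISA deviation = 11 − 7.6 = +3.4°C.
Density altitude = 3700 + 120 × (3.4) = 4108 ft.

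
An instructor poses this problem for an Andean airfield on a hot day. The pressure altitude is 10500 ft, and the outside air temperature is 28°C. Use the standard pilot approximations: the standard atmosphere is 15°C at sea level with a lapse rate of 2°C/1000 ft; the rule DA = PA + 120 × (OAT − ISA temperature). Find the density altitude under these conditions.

14580 ft

ISA temperature at 10500 ft = 15 − 2 × (10500/1000) = -6°C.
ISA deviation = 28 − (-6) = +34°C.
Density altitude = 10500 + 120 × (34) = 10500 + (+4080) = 14580 ft.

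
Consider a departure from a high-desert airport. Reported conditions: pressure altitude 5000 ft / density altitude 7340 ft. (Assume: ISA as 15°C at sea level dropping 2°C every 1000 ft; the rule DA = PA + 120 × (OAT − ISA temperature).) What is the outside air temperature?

24.5°C

Density altitude − pressure altitude = 7340 − 5000 = +2340 ft.
At 120 ft/°C that is an ISA deviation of 2340/120 = +19.5°C.
ISA temperature at 5000 ft = 15 − 2 × (5000/1000) = 5°C.
OAT = ISA + deviation = 5 + (+19.5) = 24.5°C.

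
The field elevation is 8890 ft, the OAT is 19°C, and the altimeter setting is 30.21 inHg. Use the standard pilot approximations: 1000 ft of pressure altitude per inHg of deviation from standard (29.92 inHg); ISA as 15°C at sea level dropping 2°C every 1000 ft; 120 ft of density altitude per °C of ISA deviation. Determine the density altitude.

Pressure altitude = 8890 + (29.92 − 30.21) × 1000 = 8890 + (-290) = 8600 ft.
ISA temperature at 8600 ft = 15 − 2 × (8600/1000) = -2.2°C.
ISA deviation = 19 − (-2.2) = +21.2°C.
Density altitude = 8600 + 120 × (21.2) = 11144 ft.

11144 ft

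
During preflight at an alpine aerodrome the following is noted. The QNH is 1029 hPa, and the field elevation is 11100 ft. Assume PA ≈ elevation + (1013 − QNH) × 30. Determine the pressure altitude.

Pressure correction = (1013 − 1029) × 30 = -480 ft.
Pressure altitude = 11100 + (-480) = 10620 ft.

10620 ft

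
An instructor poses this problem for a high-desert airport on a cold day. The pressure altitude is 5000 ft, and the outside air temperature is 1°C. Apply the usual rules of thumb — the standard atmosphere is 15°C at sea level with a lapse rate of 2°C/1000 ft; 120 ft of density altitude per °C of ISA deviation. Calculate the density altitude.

ISA temperature at 5000 ft = 15 − 2 × (5000/1000) = 5°C.
ISA deviation = 1 − 5 = -4°C.
Density altitude = 5000 + 120 × (-4) = 5000 + (-480) = 4520 ft.

4520 ft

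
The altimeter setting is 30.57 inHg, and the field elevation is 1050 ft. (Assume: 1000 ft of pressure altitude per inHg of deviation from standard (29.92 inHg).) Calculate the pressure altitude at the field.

Pressure correction = (29.92 − 30.57) × 1000 = -650 ft.
Pressure altitude = 1050 + (-650) = 400 ft.

400 ft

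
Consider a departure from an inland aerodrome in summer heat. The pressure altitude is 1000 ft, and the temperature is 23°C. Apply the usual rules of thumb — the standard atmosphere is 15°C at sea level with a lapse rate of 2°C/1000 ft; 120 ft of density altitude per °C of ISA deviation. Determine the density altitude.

ISA temperature at 1000 ft = 15 − 2 × (1000/1000) = 13°C.
ISA deviation = 23 − 13 = +10°C.
Density altitude = 1000 + 120 × (10) = 1000 + (+1200) = 2200 ft.

2200 ft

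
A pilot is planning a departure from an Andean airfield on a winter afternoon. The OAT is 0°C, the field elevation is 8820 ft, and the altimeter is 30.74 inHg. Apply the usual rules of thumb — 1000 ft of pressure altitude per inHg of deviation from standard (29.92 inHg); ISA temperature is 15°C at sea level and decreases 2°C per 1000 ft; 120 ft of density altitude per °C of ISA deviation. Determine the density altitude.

Pressure altitude = 8820 + (29.92 − 30.74) × 1000 = 8820 + (-820) = 8000 ft.
ISA temperature at 8000 ft = 15 − 2 × (8000/1000) = -1°C.
ISA deviation = 0 − (-1) = +1°C.
Density altitude = 8000 + 120 × (1) = 8120 ft.

8120 ft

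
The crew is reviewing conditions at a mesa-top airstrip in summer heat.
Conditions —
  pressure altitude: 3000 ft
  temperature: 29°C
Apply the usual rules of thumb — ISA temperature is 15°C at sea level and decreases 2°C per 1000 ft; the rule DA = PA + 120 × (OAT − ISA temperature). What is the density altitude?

5400 ft

ISA temperature at 3000 ft = 15 − 2 × (3000/1000) = 9°C.
ISA deviation = 29 − 9 = +20°C.
Density altitude = 3000 + 120 × (20) = 3000 + (+2400) = 5400 ft.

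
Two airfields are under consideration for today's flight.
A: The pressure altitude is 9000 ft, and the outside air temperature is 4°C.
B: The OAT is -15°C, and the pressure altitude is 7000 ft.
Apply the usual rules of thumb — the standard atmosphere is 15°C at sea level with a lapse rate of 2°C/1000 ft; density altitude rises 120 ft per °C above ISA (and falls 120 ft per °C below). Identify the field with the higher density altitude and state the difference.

A: ISA temp = -3°C, deviation +7°C, DA = 9000 + 120 × 7 = 9840 ft.
B: ISA temp = 1°C, deviation -16°C, DA = 7000 + 120 × (-16) = 5080 ft.
A is higher by 9840 − 5080 = 4760 ft.

A by 4760 ft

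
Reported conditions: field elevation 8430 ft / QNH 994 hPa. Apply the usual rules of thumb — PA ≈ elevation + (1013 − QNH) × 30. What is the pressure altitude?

9000 ft

Pressure correction = (1013 − 994) × 30 = +570 ft.
Pressure altitude = 8430 + (+570) = 9000 ft.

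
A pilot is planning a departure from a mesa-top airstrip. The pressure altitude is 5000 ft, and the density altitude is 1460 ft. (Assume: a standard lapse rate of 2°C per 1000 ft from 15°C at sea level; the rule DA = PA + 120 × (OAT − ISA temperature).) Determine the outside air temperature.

-24.5°C

Density altitude − pressure altitude = 1460 − 5000 = -3540 ft.
At 120 ft/°C that is an ISA deviation of -3540/120 = -29.5°C.
ISA temperature at 5000 ft = 15 − 2 × (5000/1000) = 5°C.
OAT = ISA + deviation = 5 + (-29.5) = -24.5°C.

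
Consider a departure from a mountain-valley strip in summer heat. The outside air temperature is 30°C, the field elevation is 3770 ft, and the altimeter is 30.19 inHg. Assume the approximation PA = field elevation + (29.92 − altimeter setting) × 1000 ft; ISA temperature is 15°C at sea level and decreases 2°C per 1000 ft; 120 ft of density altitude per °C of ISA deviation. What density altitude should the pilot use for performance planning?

6140 ft

Pressure altitude = 3770 + (29.92 − 30.19) × 1000 = 3770 + (-270) = 3500 ft.
ISA temperature at 3500 ft = 15 − 2 × (3500/1000) = 8°C.
ISA deviation = 30 − 8 = +22°C.
Density altitude = 3500 + 120 × (22) = 6140 ft.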